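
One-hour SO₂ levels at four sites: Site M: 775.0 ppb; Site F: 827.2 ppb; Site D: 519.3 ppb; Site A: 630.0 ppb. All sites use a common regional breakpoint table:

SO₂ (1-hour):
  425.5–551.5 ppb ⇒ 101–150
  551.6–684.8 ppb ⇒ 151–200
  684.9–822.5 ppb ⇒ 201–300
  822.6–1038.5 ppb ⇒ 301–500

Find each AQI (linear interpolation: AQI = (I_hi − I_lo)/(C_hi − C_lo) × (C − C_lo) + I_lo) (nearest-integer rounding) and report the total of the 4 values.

888

Site M 775.0: bracket 684.9–822.5 → index 201–300; slope 99/137.6, offset 90.1.
AQI = 201 + 99/137.6·90.1 ≈ 265.82 ⇒ 266.
Site F: 827.2 ∈ [822.6, 1038.5] ↔ index [301, 500].
301 + (827.2−822.6)·(500−301)/(1038.5−822.6) = 301 + 4.6·199/215.9 ≈ 305.24, so AQI = 305.
Site D: row 425.5–551.5 (AQI 101–150). (150−101)·(519.3−425.5)/(551.5−425.5) + 101 = 49·93.8/126.0 + 101 ≈ 137.48 → 137.
Site A: row 551.6–684.8 (AQI 151–200). (200−151)·(630.0−551.6)/(684.8−551.6) + 151 = 49·78.4/133.2 + 151 ≈ 179.84 → 180.
AQIs: Site M=266, Site F=305, Site D=137, Site A=180. Sum = 266 + 305 + 137 + 180 = 888.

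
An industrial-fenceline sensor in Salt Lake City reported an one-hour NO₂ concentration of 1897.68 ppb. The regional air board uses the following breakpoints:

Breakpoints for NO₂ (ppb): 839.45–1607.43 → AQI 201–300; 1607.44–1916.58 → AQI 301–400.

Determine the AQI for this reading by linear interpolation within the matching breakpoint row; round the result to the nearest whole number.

394

NO₂: 1897.68 lies in 1607.44–1916.58, so I_lo=301, I_hi=400, C_lo=1607.44, C_hi=1916.58.
(400−301)/(1916.58−1607.44) × (1897.68−1607.44) + 301 = 99/309.14 × 290.24 + 301 ≈ 393.95 → 394.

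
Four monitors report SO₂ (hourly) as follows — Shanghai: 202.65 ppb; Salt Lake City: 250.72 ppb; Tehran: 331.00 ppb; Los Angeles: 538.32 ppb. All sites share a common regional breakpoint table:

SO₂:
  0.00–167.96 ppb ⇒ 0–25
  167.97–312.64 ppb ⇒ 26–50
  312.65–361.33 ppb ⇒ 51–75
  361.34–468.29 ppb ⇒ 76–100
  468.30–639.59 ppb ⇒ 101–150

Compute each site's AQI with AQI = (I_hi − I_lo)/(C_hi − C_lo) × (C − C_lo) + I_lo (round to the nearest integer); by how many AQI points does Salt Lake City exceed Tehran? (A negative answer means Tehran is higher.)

Shanghai: 202.65 lies in 167.97–312.64, so I_lo=26, I_hi=50, C_lo=167.97, C_hi=312.64.
(50−26)/(312.64−167.97) × (202.65−167.97) + 26 = 24/144.67 × 34.68 + 26 ≈ 31.75 → 32.
Salt Lake City: 250.72 lies in 167.97–312.64, so I_lo=26, I_hi=50, C_lo=167.97, C_hi=312.64.
(50−26)/(312.64−167.97) × (250.72−167.97) + 26 = 24/144.67 × 82.75 + 26 ≈ 39.73 → 40.
Tehran: 331.00 lies in 312.65–361.33, so I_lo=51, I_hi=75, C_lo=312.65, C_hi=361.33.
(75−51)/(361.33−312.65) × (331.00−312.65) + 51 = 24/48.68 × 18.35 + 51 ≈ 60.05 → 60.
Los Angeles 538.32: bracket 468.30–639.59 → index 101–150; slope 49/171.29, offset 70.02.
AQI = 101 + 49/171.29·70.02 ≈ 121.03 ⇒ 121.
AQIs: Shanghai=32, Salt Lake City=40, Tehran=60, Los Angeles=121. Salt Lake City (40) − Tehran (60) = -20.

-20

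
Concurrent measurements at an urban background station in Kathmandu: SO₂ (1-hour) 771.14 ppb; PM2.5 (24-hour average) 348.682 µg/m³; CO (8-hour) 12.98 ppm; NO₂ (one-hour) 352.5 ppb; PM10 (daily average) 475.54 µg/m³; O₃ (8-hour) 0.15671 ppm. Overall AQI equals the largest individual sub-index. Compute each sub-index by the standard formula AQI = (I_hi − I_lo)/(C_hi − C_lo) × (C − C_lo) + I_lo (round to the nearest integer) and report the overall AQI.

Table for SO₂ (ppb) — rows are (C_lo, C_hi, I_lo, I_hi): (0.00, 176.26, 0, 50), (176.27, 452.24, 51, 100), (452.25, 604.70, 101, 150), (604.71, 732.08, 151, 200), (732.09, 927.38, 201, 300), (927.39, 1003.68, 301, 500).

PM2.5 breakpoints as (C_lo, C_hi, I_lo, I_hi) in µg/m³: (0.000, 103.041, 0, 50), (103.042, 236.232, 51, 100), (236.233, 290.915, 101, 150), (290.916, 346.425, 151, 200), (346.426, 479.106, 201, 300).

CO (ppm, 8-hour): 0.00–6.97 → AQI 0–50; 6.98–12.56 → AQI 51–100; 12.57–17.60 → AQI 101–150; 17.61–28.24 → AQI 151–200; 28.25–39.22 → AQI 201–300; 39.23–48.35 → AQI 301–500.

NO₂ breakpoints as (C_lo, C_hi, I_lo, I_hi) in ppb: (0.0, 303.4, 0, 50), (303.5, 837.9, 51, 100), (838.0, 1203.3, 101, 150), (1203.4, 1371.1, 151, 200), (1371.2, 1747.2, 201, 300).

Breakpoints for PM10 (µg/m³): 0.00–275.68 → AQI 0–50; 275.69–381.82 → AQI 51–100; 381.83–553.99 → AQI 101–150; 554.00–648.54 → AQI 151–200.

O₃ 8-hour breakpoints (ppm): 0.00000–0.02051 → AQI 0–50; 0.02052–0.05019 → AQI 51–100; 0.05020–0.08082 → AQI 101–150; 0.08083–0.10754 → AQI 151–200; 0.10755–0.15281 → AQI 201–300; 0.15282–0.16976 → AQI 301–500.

347

SO₂: 771.14 lies in 732.09–927.38, so I_lo=201, I_hi=300, C_lo=732.09, C_hi=927.38.
(300−201)/(927.38−732.09) × (771.14−732.09) + 201 = 99/195.29 × 39.05 + 201 ≈ 220.80 → 221.
PM2.5: 348.682 lies in 346.426–479.106, so I_lo=201, I_hi=300, C_lo=346.426, C_hi=479.106.
(300−201)/(479.106−346.426) × (348.682−346.426) + 201 = 99/132.680 × 2.256 + 201 ≈ 202.68 → 203.
CO: 12.98 ∈ [12.57, 17.60] ↔ index [101, 150].
101 + (12.98−12.57)·(150−101)/(17.60−12.57) = 101 + 0.41·49/5.03 ≈ 104.99, so AQI = 105.
NO₂: 352.5 lies in 303.5–837.9, so I_lo=51, I_hi=100, C_lo=303.5, C_hi=837.9.
(100−51)/(837.9−303.5) × (352.5−303.5) + 51 = 49/534.4 × 49.0 + 51 ≈ 55.49 → 55.
PM10: 475.54 ∈ [381.83, 553.99] ↔ index [101, 150].
101 + (475.54−381.83)·(150−101)/(553.99−381.83) = 101 + 93.71·49/172.16 ≈ 127.67, so AQI = 128.
O₃: 0.15671 ∈ [0.15282, 0.16976] ↔ index [301, 500].
301 + (0.15671−0.15282)·(500−301)/(0.16976−0.15282) = 301 + 0.00389·199/0.01694 ≈ 346.70, so AQI = 347.
Sub-indices: SO₂→221, PM2.5→203, CO→105, NO₂→55, PM10→128, O₃→347. Overall AQI = max = 347; dominant pollutant is O₃.
AQI 347: Hazardous.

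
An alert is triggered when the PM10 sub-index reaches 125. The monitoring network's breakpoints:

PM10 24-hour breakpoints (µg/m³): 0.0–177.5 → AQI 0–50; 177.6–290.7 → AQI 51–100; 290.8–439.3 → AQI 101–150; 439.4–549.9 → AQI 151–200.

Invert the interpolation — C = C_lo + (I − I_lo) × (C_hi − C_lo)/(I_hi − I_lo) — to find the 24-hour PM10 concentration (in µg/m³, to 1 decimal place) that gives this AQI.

363.5

AQI 125 lies in the 101–150 band, which corresponds to 290.8–439.3 µg/m³.
C = 290.8 + (125−101)×(439.3−290.8)/(150−101) = 290.8 + 24×148.5/49 ≈ 363.535 µg/m³ → 363.5 µg/m³ to 1 dp.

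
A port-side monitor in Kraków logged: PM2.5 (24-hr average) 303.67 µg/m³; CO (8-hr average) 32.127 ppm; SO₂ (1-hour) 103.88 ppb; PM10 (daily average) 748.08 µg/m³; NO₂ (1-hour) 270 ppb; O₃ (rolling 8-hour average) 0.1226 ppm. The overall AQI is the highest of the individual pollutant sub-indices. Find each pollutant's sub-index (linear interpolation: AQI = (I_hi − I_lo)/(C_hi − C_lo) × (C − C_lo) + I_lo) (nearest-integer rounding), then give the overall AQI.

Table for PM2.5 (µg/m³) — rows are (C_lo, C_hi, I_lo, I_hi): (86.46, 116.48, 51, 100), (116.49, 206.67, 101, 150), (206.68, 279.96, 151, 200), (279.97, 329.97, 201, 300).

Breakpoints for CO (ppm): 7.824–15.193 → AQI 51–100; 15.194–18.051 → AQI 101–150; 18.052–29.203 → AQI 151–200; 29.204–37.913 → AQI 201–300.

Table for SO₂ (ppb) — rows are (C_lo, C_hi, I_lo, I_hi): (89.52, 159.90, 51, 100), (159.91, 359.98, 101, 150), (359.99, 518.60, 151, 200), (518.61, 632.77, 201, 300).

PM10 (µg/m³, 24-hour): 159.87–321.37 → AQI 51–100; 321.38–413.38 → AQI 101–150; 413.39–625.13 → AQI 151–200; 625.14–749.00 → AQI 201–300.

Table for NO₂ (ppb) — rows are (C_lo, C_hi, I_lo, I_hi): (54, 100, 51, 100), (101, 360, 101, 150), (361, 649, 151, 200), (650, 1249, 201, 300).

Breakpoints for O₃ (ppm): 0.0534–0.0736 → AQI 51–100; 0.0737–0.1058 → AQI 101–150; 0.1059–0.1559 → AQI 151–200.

PM2.5: row 279.97–329.97 (AQI 201–300). (300−201)·(303.67−279.97)/(329.97−279.97) + 201 = 99·23.70/50.00 + 201 ≈ 247.93 → 248.
CO: row 29.204–37.913 (AQI 201–300). (300−201)·(32.127−29.204)/(37.913−29.204) + 201 = 99·2.923/8.709 + 201 ≈ 234.23 → 234.
SO₂: row 89.52–159.90 (AQI 51–100). (100−51)·(103.88−89.52)/(159.90−89.52) + 51 = 49·14.36/70.38 + 51 ≈ 61.00 → 61.
PM10: 748.08 lies in 625.14–749.00, so I_lo=201, I_hi=300, C_lo=625.14, C_hi=749.00.
(300−201)/(749.00−625.14) × (748.08−625.14) + 201 = 99/123.86 × 122.94 + 201 ≈ 299.26 → 299.
NO₂: 270 ∈ [101, 360] ↔ index [101, 150].
101 + (270−101)·(150−101)/(360−101) = 101 + 169·49/259 ≈ 132.97, so AQI = 133.
O₃ 0.1226: bracket 0.1059–0.1559 → index 151–200; slope 49/0.0500, offset 0.0167.
AQI = 151 + 49/0.0500·0.0167 ≈ 167.37 ⇒ 167.
Sub-indices: PM2.5→248, CO→234, SO₂→61, PM10→299, NO₂→133, O₃→167. Overall AQI = max = 299; dominant pollutant is PM10.

299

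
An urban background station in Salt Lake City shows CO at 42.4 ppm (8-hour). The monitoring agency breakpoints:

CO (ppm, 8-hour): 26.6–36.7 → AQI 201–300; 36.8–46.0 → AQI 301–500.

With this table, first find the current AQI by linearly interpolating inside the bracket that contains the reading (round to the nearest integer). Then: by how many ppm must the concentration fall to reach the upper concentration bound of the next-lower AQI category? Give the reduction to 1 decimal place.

CO: 42.4 lies in 36.8–46.0, so I_lo=301, I_hi=500, C_lo=36.8, C_hi=46.0.
(500−301)/(46.0−36.8) × (42.4−36.8) + 301 = 199/9.2 × 5.6 + 301 ≈ 422.13 → 422.
Current AQI 422 is in the Hazardous range (301–500). The next-lower category tops out at AQI 300, whose upper concentration bound is 36.7 ppm.
Reduction needed = 42.4 − 36.7 = 5.7 ppm.

5.7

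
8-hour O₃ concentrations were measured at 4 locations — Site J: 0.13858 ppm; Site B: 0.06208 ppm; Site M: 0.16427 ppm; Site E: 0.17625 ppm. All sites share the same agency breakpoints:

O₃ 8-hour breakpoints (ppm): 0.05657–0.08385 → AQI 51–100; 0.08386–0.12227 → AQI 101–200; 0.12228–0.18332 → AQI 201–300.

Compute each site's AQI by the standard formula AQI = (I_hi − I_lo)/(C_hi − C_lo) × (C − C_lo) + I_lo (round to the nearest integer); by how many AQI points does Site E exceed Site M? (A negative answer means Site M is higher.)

Site J: 0.13858 lies in 0.12228–0.18332, so I_lo=201, I_hi=300, C_lo=0.12228, C_hi=0.18332.
(300−201)/(0.18332−0.12228) × (0.13858−0.12228) + 201 = 99/0.06104 × 0.01630 + 201 ≈ 227.44 → 227.
Site B 0.06208: bracket 0.05657–0.08385 → index 51–100; slope 49/0.02728, offset 0.00551.
AQI = 51 + 49/0.02728·0.00551 ≈ 60.90 ⇒ 61.
Site M 0.16427: bracket 0.12228–0.18332 → index 201–300; slope 99/0.06104, offset 0.04199.
AQI = 201 + 99/0.06104·0.04199 ≈ 269.10 ⇒ 269.
Site E: row 0.12228–0.18332 (AQI 201–300). (300−201)·(0.17625−0.12228)/(0.18332−0.12228) + 201 = 99·0.05397/0.06104 + 201 ≈ 288.53 → 289.
AQIs: Site J=227, Site B=61, Site M=269, Site E=289. Site E (289) − Site M (269) = 20.

20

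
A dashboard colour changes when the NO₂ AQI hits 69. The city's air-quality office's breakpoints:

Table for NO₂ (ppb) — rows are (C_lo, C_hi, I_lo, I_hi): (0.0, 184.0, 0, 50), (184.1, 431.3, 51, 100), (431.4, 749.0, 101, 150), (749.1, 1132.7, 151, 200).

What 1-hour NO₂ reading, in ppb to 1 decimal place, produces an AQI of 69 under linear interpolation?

AQI 69 lies in the 51–100 band, which corresponds to 184.1–431.3 ppb.
C = 184.1 + (69−51)×(431.3−184.1)/(100−51) = 184.1 + 18×247.2/49 ≈ 274.908 ppb → 274.9 ppb to 1 dp.

274.9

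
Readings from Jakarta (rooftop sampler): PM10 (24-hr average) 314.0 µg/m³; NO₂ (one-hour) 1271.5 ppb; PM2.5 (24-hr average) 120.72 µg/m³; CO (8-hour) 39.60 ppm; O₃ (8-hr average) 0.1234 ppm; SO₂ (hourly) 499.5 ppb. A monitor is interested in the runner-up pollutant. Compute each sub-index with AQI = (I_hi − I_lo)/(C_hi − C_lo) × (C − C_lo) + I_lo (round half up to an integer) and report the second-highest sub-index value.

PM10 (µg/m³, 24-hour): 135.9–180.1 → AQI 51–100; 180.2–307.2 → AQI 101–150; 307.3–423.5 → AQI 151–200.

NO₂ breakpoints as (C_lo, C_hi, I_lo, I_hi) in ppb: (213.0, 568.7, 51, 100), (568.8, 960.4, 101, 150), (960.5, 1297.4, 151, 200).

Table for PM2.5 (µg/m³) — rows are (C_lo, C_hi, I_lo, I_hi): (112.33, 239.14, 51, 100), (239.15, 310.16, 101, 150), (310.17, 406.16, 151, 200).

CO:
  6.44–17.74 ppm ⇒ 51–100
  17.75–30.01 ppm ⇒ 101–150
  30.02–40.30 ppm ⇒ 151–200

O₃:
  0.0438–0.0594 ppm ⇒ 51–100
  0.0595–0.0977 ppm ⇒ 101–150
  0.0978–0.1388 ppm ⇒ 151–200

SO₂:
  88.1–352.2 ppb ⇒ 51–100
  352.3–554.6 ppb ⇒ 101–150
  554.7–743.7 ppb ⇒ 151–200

PM10: row 307.3–423.5 (AQI 151–200). (200−151)·(314.0−307.3)/(423.5−307.3) + 151 = 49·6.7/116.2 + 151 ≈ 153.83 → 154.
NO₂: 1271.5 ∈ [960.5, 1297.4] ↔ index [151, 200].
151 + (1271.5−960.5)·(200−151)/(1297.4−960.5) = 151 + 311.0·49/336.9 ≈ 196.23, so AQI = 196.
PM2.5: 120.72 ∈ [112.33, 239.14] ↔ index [51, 100].
51 + (120.72−112.33)·(100−51)/(239.14−112.33) = 51 + 8.39·49/126.81 ≈ 54.24, so AQI = 54.
CO: 39.60 ∈ [30.02, 40.30] ↔ index [151, 200].
151 + (39.60−30.02)·(200−151)/(40.30−30.02) = 151 + 9.58·49/10.28 ≈ 196.66, so AQI = 197.
O₃ 0.1234: bracket 0.0978–0.1388 → index 151–200; slope 49/0.0410, offset 0.0256.
AQI = 151 + 49/0.0410·0.0256 ≈ 181.60 ⇒ 182.
SO₂: 499.5 ∈ [352.3, 554.6] ↔ index [101, 150].
101 + (499.5−352.3)·(150−101)/(554.6−352.3) = 101 + 147.2·49/202.3 ≈ 136.65, so AQI = 137.
Sub-indices: PM10→154, NO₂→196, PM2.5→54, CO→197, O₃→182, SO₂→137. Ranked high→low: 197, 196, 182, 154, 137, 54. Second-highest sub-index = 196.

196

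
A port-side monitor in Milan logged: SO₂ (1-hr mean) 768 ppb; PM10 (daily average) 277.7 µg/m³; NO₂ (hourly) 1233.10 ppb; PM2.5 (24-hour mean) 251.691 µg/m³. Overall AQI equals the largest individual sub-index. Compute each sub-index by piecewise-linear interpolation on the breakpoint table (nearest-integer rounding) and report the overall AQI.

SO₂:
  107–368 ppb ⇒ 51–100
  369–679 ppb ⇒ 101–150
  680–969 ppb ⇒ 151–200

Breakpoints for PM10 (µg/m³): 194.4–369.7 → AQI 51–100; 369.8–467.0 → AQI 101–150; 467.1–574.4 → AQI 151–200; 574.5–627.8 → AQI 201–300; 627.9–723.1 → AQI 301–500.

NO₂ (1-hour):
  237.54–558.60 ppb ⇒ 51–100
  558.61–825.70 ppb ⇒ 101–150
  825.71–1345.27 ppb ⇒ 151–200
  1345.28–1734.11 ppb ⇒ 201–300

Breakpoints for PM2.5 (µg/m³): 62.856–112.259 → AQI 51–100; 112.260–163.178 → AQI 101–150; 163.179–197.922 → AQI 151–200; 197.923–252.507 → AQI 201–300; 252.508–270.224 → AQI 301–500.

299

SO₂ 768: bracket 680–969 → index 151–200; slope 49/289, offset 88.
AQI = 151 + 49/289·88 ≈ 165.92 ⇒ 166.
PM10 277.7: bracket 194.4–369.7 → index 51–100; slope 49/175.3, offset 83.3.
AQI = 51 + 49/175.3·83.3 ≈ 74.28 ⇒ 74.
NO₂: 1233.10 lies in 825.71–1345.27, so I_lo=151, I_hi=200, C_lo=825.71, C_hi=1345.27.
(200−151)/(1345.27−825.71) × (1233.10−825.71) + 151 = 49/519.56 × 407.39 + 151 ≈ 189.42 → 189.
PM2.5 251.691: bracket 197.923–252.507 → index 201–300; slope 99/54.584, offset 53.768.
AQI = 201 + 99/54.584·53.768 ≈ 298.52 ⇒ 299.
Sub-indices: SO₂→166, PM10→74, NO₂→189, PM2.5→299. Overall AQI = max = 299; dominant pollutant is PM2.5.
AQI 299: Very Unhealthy.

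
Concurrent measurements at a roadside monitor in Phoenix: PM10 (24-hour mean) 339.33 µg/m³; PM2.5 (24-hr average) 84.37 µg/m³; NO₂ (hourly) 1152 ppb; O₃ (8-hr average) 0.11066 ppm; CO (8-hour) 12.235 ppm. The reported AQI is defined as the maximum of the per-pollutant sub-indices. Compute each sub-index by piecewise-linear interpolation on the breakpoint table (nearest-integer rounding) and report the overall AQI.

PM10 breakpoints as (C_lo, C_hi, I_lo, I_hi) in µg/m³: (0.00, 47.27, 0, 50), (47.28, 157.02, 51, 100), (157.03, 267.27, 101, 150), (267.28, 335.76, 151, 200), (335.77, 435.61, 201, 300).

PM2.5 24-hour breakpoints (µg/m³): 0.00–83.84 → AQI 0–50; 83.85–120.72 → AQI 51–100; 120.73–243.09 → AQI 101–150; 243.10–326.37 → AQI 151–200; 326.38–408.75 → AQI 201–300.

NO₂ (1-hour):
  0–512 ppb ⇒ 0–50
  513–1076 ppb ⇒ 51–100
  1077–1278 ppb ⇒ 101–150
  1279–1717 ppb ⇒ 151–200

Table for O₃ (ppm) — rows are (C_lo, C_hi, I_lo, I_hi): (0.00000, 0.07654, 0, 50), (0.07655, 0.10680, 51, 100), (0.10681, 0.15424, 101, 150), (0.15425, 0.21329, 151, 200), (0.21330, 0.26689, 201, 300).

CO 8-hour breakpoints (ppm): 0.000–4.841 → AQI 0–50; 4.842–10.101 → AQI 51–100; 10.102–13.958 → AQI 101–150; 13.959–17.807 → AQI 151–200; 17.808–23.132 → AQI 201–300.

PM10: row 335.77–435.61 (AQI 201–300). (300−201)·(339.33−335.77)/(435.61−335.77) + 201 = 99·3.56/99.84 + 201 ≈ 204.53 → 205.
PM2.5: row 83.85–120.72 (AQI 51–100). (100−51)·(84.37−83.85)/(120.72−83.85) + 51 = 49·0.52/36.87 + 51 ≈ 51.69 → 52.
NO₂: row 1077–1278 (AQI 101–150). (150−101)·(1152−1077)/(1278−1077) + 101 = 49·75/201 + 101 ≈ 119.28 → 119.
O₃ 0.11066: bracket 0.10681–0.15424 → index 101–150; slope 49/0.04743, offset 0.00385.
AQI = 101 + 49/0.04743·0.00385 ≈ 104.98 ⇒ 105.
CO 12.235: bracket 10.102–13.958 → index 101–150; slope 49/3.856, offset 2.133.
AQI = 101 + 49/3.856·2.133 ≈ 128.11 ⇒ 128.
Sub-indices: PM10→205, PM2.5→52, NO₂→119, O₃→105, CO→128. Overall AQI = max = 205; dominant pollutant is PM10.

205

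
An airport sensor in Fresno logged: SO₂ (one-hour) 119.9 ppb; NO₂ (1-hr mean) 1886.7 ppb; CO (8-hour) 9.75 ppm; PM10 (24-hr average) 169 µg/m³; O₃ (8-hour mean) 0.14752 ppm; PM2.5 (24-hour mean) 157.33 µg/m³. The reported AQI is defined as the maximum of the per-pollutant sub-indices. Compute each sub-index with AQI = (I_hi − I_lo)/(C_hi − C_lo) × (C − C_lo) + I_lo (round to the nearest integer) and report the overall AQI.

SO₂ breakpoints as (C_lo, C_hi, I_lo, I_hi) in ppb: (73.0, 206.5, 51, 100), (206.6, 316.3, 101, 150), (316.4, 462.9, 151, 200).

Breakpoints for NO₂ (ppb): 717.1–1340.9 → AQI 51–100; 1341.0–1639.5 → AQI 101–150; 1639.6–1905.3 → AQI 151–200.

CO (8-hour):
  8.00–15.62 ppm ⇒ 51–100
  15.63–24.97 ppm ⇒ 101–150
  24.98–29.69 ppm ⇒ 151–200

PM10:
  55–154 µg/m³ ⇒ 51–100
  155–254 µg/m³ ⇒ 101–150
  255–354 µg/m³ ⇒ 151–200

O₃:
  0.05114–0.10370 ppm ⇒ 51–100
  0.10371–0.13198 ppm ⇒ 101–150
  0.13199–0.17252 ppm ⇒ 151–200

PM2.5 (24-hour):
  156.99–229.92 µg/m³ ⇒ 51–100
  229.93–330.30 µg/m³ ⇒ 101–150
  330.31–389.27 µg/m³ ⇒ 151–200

SO₂ 119.9: bracket 73.0–206.5 → index 51–100; slope 49/133.5, offset 46.9.
AQI = 51 + 49/133.5·46.9 ≈ 68.21 ⇒ 68.
NO₂: 1886.7 ∈ [1639.6, 1905.3] ↔ index [151, 200].
151 + (1886.7−1639.6)·(200−151)/(1905.3−1639.6) = 151 + 247.1·49/265.7 ≈ 196.57, so AQI = 197.
CO 9.75: bracket 8.00–15.62 → index 51–100; slope 49/7.62, offset 1.75.
AQI = 51 + 49/7.62·1.75 ≈ 62.25 ⇒ 62.
PM10: 169 lies in 155–254, so I_lo=101, I_hi=150, C_lo=155, C_hi=254.
(150−101)/(254−155) × (169−155) + 101 = 49/99 × 14 + 101 ≈ 107.93 → 108.
O₃ 0.14752: bracket 0.13199–0.17252 → index 151–200; slope 49/0.04053, offset 0.01553.
AQI = 151 + 49/0.04053·0.01553 ≈ 169.78 ⇒ 170.
PM2.5: 157.33 lies in 156.99–229.92, so I_lo=51, I_hi=100, C_lo=156.99, C_hi=229.92.
(100−51)/(229.92−156.99) × (157.33−156.99) + 51 = 49/72.93 × 0.34 + 51 ≈ 51.23 → 51.
Sub-indices: SO₂→68, NO₂→197, CO→62, PM10→108, O₃→170, PM2.5→51. Overall AQI = max = 197; dominant pollutant is NO₂.

197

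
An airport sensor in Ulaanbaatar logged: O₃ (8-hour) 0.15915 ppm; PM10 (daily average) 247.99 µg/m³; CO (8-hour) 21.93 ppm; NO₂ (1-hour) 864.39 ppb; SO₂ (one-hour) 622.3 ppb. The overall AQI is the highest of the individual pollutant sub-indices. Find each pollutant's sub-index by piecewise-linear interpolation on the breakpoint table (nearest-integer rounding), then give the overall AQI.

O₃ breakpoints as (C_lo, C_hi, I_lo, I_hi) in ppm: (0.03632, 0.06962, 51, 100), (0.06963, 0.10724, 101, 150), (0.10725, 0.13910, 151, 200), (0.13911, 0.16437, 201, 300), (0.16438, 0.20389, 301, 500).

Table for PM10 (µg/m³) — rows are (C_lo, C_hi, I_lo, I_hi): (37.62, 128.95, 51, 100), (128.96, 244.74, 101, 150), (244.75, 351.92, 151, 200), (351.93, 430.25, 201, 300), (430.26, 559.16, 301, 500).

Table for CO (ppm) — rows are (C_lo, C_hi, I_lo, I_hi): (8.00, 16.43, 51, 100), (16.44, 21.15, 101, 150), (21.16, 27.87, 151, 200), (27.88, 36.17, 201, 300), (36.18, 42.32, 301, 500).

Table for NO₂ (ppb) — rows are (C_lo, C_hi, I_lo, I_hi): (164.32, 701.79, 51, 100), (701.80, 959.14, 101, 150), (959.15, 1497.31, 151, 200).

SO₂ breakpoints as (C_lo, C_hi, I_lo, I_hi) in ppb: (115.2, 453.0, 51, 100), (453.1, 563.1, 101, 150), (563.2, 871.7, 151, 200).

280

O₃ 0.15915: bracket 0.13911–0.16437 → index 201–300; slope 99/0.02526, offset 0.02004.
AQI = 201 + 99/0.02526·0.02004 ≈ 279.54 ⇒ 280.
PM10: row 244.75–351.92 (AQI 151–200). (200−151)·(247.99−244.75)/(351.92−244.75) + 151 = 49·3.24/107.17 + 151 ≈ 152.48 → 152.
CO: row 21.16–27.87 (AQI 151–200). (200−151)·(21.93−21.16)/(27.87−21.16) + 151 = 49·0.77/6.71 + 151 ≈ 156.62 → 157.
NO₂: row 701.80–959.14 (AQI 101–150). (150−101)·(864.39−701.80)/(959.14−701.80) + 101 = 49·162.59/257.34 + 101 ≈ 131.96 → 132.
SO₂: 622.3 lies in 563.2–871.7, so I_lo=151, I_hi=200, C_lo=563.2, C_hi=871.7.
(200−151)/(871.7−563.2) × (622.3−563.2) + 151 = 49/308.5 × 59.1 + 151 ≈ 160.39 → 160.
Sub-indices: O₃→280, PM10→152, CO→157, NO₂→132, SO₂→160. Overall AQI = max = 280; dominant pollutant is O₃.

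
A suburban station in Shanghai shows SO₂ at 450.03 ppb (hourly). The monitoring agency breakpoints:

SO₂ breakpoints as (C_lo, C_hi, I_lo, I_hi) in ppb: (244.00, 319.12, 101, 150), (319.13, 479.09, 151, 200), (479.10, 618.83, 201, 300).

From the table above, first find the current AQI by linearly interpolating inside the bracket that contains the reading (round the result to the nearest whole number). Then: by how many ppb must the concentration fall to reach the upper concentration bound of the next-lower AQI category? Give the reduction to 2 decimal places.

130.91

SO₂: 450.03 ∈ [319.13, 479.09] ↔ index [151, 200].
151 + (450.03−319.13)·(200−151)/(479.09−319.13) = 151 + 130.90·49/159.96 ≈ 191.10, so AQI = 191.
Current AQI 191 is in the Unhealthy range (151–200). The next-lower category tops out at AQI 150, whose upper concentration bound is 319.12 ppb.
Reduction needed = 450.03 − 319.12 = 130.91 ppb.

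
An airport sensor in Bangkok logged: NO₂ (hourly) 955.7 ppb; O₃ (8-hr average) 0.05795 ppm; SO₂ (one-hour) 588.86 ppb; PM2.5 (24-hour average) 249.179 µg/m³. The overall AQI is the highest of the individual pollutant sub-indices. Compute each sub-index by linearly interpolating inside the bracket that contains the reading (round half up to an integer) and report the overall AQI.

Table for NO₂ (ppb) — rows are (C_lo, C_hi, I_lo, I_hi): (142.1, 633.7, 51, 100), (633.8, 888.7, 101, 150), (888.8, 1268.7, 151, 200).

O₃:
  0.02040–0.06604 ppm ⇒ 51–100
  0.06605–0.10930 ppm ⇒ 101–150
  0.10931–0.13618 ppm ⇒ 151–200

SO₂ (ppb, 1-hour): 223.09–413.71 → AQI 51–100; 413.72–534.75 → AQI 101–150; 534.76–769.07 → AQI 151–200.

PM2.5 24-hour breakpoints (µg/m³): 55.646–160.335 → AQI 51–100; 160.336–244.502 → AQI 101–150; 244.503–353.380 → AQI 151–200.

NO₂: 955.7 lies in 888.8–1268.7, so I_lo=151, I_hi=200, C_lo=888.8, C_hi=1268.7.
(200−151)/(1268.7−888.8) × (955.7−888.8) + 151 = 49/379.9 × 66.9 + 151 ≈ 159.63 → 160.
O₃: 0.05795 ∈ [0.02040, 0.06604] ↔ index [51, 100].
51 + (0.05795−0.02040)·(100−51)/(0.06604−0.02040) = 51 + 0.03755·49/0.04564 ≈ 91.31, so AQI = 91.
SO₂: 588.86 ∈ [534.76, 769.07] ↔ index [151, 200].
151 + (588.86−534.76)·(200−151)/(769.07−534.76) = 151 + 54.10·49/234.31 ≈ 162.31, so AQI = 162.
PM2.5: 249.179 ∈ [244.503, 353.380] ↔ index [151, 200].
151 + (249.179−244.503)·(200−151)/(353.380−244.503) = 151 + 4.676·49/108.877 ≈ 153.10, so AQI = 153.
Sub-indices: NO₂→160, O₃→91, SO₂→162, PM2.5→153. Overall AQI = max = 162; dominant pollutant is SO₂.
AQI 162: Unhealthy.

162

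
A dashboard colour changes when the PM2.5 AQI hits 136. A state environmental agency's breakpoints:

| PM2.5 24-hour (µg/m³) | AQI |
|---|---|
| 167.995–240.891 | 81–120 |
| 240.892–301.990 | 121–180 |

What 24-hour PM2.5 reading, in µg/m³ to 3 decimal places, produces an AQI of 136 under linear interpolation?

256.425

AQI 136 lies in the 121–180 band, which corresponds to 240.892–301.990 µg/m³.
C = 240.892 + (136−121)×(301.990−240.892)/(180−121) = 240.892 + 15×61.098/59 ≈ 256.42539 µg/m³ → 256.425 µg/m³ to 3 dp.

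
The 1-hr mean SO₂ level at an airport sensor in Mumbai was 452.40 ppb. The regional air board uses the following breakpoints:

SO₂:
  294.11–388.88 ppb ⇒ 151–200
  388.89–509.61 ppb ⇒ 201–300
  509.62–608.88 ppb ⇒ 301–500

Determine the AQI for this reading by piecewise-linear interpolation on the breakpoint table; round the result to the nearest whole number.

SO₂: row 388.89–509.61 (AQI 201–300). (300−201)·(452.40−388.89)/(509.61−388.89) + 201 = 99·63.51/120.72 + 201 ≈ 253.08 → 253.
AQI 253 falls in the Very Unhealthy category.

253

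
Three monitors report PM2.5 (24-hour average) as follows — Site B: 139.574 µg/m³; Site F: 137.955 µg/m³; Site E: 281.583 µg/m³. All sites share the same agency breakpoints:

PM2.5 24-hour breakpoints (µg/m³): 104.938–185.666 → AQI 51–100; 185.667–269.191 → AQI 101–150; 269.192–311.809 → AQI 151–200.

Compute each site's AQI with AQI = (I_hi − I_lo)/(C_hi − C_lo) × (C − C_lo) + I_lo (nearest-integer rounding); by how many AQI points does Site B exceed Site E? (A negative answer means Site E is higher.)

-93

Site B: row 104.938–185.666 (AQI 51–100). (100−51)·(139.574−104.938)/(185.666−104.938) + 51 = 49·34.636/80.728 + 51 ≈ 72.02 → 72.
Site F: 137.955 ∈ [104.938, 185.666] ↔ index [51, 100].
51 + (137.955−104.938)·(100−51)/(185.666−104.938) = 51 + 33.017·49/80.728 ≈ 71.04, so AQI = 71.
Site E 281.583: bracket 269.192–311.809 → index 151–200; slope 49/42.617, offset 12.391.
AQI = 151 + 49/42.617·12.391 ≈ 165.25 ⇒ 165.
AQIs: Site B=72, Site F=71, Site E=165. Site B (72) − Site E (165) = -93.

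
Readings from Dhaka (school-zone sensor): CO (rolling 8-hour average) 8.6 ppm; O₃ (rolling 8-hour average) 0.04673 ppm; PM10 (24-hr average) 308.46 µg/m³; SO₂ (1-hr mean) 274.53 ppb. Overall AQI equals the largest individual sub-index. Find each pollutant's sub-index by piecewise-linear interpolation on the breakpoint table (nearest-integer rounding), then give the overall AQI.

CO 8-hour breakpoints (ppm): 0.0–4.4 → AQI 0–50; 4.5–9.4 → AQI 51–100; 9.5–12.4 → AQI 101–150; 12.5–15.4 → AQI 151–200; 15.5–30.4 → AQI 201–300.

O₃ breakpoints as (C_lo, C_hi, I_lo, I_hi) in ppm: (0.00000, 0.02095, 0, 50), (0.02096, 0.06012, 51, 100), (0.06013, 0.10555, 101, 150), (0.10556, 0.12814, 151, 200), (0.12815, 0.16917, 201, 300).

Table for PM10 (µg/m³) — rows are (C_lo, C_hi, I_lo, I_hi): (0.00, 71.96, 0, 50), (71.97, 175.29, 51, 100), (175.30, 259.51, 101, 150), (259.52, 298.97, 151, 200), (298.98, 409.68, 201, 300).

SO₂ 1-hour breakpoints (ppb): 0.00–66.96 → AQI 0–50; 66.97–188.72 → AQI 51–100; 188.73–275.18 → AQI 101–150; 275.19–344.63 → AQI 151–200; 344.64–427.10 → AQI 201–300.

209

CO 8.6: bracket 4.5–9.4 → index 51–100; slope 49/4.9, offset 4.1.
AQI = 51 + 49/4.9·4.1 ≈ 92.00 ⇒ 92.
O₃: 0.04673 ∈ [0.02096, 0.06012] ↔ index [51, 100].
51 + (0.04673−0.02096)·(100−51)/(0.06012−0.02096) = 51 + 0.02577·49/0.03916 ≈ 83.25, so AQI = 83.
PM10: 308.46 ∈ [298.98, 409.68] ↔ index [201, 300].
201 + (308.46−298.98)·(300−201)/(409.68−298.98) = 201 + 9.48·99/110.70 ≈ 209.48, so AQI = 209.
SO₂: 274.53 ∈ [188.73, 275.18] ↔ index [101, 150].
101 + (274.53−188.73)·(150−101)/(275.18−188.73) = 101 + 85.80·49/86.45 ≈ 149.63, so AQI = 150.
Sub-indices: CO→92, O₃→83, PM10→209, SO₂→150. Overall AQI = max = 209; dominant pollutant is PM10.
AQI 209: Very Unhealthy.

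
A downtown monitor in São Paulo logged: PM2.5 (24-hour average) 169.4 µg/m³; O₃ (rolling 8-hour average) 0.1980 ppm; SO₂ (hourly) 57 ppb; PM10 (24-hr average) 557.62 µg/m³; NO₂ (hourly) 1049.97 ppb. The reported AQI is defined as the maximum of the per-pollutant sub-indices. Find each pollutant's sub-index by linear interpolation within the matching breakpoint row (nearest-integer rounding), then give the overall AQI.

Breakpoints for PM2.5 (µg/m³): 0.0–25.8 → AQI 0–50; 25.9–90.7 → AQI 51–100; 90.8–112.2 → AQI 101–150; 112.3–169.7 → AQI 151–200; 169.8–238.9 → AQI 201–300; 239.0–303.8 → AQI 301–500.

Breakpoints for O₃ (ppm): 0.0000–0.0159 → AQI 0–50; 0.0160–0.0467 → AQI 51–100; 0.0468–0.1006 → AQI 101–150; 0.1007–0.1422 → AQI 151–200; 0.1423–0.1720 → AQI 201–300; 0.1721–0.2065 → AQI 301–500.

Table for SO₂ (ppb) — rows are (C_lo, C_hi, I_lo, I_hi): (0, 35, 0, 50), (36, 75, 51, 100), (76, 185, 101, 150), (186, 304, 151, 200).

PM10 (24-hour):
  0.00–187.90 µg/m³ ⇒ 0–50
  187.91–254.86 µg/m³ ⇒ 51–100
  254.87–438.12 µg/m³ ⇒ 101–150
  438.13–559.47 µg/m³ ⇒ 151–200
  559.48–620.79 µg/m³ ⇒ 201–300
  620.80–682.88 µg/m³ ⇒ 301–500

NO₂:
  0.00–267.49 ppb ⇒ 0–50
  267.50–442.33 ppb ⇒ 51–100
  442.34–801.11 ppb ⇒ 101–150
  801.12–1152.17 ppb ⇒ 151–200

PM2.5: 169.4 lies in 112.3–169.7, so I_lo=151, I_hi=200, C_lo=112.3, C_hi=169.7.
(200−151)/(169.7−112.3) × (169.4−112.3) + 151 = 49/57.4 × 57.1 + 151 ≈ 199.74 → 200.
O₃: row 0.1721–0.2065 (AQI 301–500). (500−301)·(0.1980−0.1721)/(0.2065−0.1721) + 301 = 199·0.0259/0.0344 + 301 ≈ 450.83 → 451.
SO₂ 57: bracket 36–75 → index 51–100; slope 49/39, offset 21.
AQI = 51 + 49/39·21 ≈ 77.38 ⇒ 77.
PM10: row 438.13–559.47 (AQI 151–200). (200−151)·(557.62−438.13)/(559.47−438.13) + 151 = 49·119.49/121.34 + 151 ≈ 199.25 → 199.
NO₂ 1049.97: bracket 801.12–1152.17 → index 151–200; slope 49/351.05, offset 248.85.
AQI = 151 + 49/351.05·248.85 ≈ 185.73 ⇒ 186.
Sub-indices: PM2.5→200, O₃→451, SO₂→77, PM10→199, NO₂→186. Overall AQI = max = 451; dominant pollutant is O₃.

451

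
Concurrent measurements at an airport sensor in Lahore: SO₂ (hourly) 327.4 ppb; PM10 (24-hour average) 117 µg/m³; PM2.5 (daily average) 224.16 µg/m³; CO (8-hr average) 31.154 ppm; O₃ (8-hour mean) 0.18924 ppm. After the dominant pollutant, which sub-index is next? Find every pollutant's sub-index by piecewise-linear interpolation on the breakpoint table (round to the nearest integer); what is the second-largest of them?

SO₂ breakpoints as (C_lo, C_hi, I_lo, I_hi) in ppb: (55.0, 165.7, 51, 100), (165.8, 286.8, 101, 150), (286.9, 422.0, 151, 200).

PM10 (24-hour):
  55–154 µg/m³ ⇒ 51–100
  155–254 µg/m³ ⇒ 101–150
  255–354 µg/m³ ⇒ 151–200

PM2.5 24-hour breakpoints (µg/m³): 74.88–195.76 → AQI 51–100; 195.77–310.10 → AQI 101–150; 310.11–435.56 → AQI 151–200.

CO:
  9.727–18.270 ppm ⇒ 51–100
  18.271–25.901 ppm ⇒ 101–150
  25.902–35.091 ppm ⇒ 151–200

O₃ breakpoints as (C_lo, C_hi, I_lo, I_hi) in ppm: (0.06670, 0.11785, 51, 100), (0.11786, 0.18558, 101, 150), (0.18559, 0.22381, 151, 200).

166

SO₂: row 286.9–422.0 (AQI 151–200). (200−151)·(327.4−286.9)/(422.0−286.9) + 151 = 49·40.5/135.1 + 151 ≈ 165.69 → 166.
PM10 117: bracket 55–154 → index 51–100; slope 49/99, offset 62.
AQI = 51 + 49/99·62 ≈ 81.69 ⇒ 82.
PM2.5: 224.16 ∈ [195.77, 310.10] ↔ index [101, 150].
101 + (224.16−195.77)·(150−101)/(310.10−195.77) = 101 + 28.39·49/114.33 ≈ 113.17, so AQI = 113.
CO: row 25.902–35.091 (AQI 151–200). (200−151)·(31.154−25.902)/(35.091−25.902) + 151 = 49·5.252/9.189 + 151 ≈ 179.01 → 179.
O₃ 0.18924: bracket 0.18559–0.22381 → index 151–200; slope 49/0.03822, offset 0.00365.
AQI = 151 + 49/0.03822·0.00365 ≈ 155.68 ⇒ 156.
Sub-indices: SO₂→166, PM10→82, PM2.5→113, CO→179, O₃→156. Ranked high→low: 179, 166, 156, 113, 82. Second-highest sub-index = 166.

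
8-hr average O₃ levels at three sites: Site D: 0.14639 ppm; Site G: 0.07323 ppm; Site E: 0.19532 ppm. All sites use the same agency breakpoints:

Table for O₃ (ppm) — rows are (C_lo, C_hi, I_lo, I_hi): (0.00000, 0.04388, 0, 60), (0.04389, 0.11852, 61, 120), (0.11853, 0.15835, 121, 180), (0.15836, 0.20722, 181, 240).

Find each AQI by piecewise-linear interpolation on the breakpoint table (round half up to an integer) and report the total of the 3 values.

472

Site D: row 0.11853–0.15835 (AQI 121–180). (180−121)·(0.14639−0.11853)/(0.15835−0.11853) + 121 = 59·0.02786/0.03982 + 121 ≈ 162.28 → 162.
Site G: row 0.04389–0.11852 (AQI 61–120). (120−61)·(0.07323−0.04389)/(0.11852−0.04389) + 61 = 59·0.02934/0.07463 + 61 ≈ 84.20 → 84.
Site E 0.19532: bracket 0.15836–0.20722 → index 181–240; slope 59/0.04886, offset 0.03696.
AQI = 181 + 59/0.04886·0.03696 ≈ 225.63 ⇒ 226.
AQIs: Site D=162, Site G=84, Site E=226. Sum = 162 + 84 + 226 = 472.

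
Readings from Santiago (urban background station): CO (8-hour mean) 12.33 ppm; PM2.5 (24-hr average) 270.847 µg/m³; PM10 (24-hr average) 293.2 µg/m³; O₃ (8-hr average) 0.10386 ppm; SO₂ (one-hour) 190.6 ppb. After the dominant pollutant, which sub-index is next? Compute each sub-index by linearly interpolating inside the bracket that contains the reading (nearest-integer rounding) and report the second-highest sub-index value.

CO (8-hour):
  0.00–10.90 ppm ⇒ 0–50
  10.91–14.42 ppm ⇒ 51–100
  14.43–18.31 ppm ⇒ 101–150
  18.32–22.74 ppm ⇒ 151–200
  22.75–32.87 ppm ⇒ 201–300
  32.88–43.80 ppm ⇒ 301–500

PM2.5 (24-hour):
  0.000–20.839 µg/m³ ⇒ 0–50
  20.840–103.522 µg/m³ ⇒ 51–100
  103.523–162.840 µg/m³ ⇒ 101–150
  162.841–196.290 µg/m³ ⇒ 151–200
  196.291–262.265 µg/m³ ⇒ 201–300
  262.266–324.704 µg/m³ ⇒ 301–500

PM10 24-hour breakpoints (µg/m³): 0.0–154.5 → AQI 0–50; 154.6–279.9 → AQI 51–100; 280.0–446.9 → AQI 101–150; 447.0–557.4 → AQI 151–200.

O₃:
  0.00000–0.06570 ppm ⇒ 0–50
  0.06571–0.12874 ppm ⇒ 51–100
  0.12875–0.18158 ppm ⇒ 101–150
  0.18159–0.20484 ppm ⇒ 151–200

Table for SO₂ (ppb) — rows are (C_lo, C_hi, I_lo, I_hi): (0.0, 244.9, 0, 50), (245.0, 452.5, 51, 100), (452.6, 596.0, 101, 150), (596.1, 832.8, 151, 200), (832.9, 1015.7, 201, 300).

CO: 12.33 lies in 10.91–14.42, so I_lo=51, I_hi=100, C_lo=10.91, C_hi=14.42.
(100−51)/(14.42−10.91) × (12.33−10.91) + 51 = 49/3.51 × 1.42 + 51 ≈ 70.82 → 71.
PM2.5 270.847: bracket 262.266–324.704 → index 301–500; slope 199/62.438, offset 8.581.
AQI = 301 + 199/62.438·8.581 ≈ 328.35 ⇒ 328.
PM10: 293.2 ∈ [280.0, 446.9] ↔ index [101, 150].
101 + (293.2−280.0)·(150−101)/(446.9−280.0) = 101 + 13.2·49/166.9 ≈ 104.88, so AQI = 105.
O₃: row 0.06571–0.12874 (AQI 51–100). (100−51)·(0.10386−0.06571)/(0.12874−0.06571) + 51 = 49·0.03815/0.06303 + 51 ≈ 80.66 → 81.
SO₂ 190.6: bracket 0.0–244.9 → index 0–50; slope 50/244.9, offset 190.6.
AQI = 0 + 50/244.9·190.6 ≈ 38.91 ⇒ 39.
Sub-indices: CO→71, PM2.5→328, PM10→105, O₃→81, SO₂→39. Ranked high→low: 328, 105, 81, 71, 39. Second-highest sub-index = 105.

105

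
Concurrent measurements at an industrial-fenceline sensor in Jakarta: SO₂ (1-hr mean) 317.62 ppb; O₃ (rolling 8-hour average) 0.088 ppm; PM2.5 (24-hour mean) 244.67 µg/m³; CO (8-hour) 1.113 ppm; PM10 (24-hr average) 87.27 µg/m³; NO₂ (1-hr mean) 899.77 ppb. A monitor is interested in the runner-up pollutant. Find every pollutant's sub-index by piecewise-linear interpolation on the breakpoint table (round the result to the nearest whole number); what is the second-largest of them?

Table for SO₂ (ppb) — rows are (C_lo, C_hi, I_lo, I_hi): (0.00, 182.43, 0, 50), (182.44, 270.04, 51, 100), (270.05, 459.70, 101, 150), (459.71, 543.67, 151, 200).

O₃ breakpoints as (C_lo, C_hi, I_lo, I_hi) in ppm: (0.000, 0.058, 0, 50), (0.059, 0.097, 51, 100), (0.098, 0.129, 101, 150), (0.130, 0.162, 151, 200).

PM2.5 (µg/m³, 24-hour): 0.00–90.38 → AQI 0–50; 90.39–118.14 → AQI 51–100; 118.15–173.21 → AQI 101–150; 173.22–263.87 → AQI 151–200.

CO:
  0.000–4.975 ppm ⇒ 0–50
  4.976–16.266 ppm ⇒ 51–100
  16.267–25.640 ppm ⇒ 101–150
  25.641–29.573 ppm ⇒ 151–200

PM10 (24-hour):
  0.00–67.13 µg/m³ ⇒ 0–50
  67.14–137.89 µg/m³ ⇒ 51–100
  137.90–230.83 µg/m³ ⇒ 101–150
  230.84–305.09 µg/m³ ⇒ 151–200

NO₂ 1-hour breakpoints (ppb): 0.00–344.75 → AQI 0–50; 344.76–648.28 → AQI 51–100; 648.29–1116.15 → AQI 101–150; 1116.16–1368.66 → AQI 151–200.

127

SO₂: 317.62 lies in 270.05–459.70, so I_lo=101, I_hi=150, C_lo=270.05, C_hi=459.70.
(150−101)/(459.70−270.05) × (317.62−270.05) + 101 = 49/189.65 × 47.57 + 101 ≈ 113.29 → 113.
O₃: 0.088 ∈ [0.059, 0.097] ↔ index [51, 100].
51 + (0.088−0.059)·(100−51)/(0.097−0.059) = 51 + 0.029·49/0.038 ≈ 88.39, so AQI = 88.
PM2.5: row 173.22–263.87 (AQI 151–200). (200−151)·(244.67−173.22)/(263.87−173.22) + 151 = 49·71.45/90.65 + 151 ≈ 189.62 → 190.
CO: 1.113 ∈ [0.000, 4.975] ↔ index [0, 50].
0 + (1.113−0.000)·(50−0)/(4.975−0.000) = 0 + 1.113·50/4.975 ≈ 11.19, so AQI = 11.
PM10: row 67.14–137.89 (AQI 51–100). (100−51)·(87.27−67.14)/(137.89−67.14) + 51 = 49·20.13/70.75 + 51 ≈ 64.94 → 65.
NO₂: 899.77 lies in 648.29–1116.15, so I_lo=101, I_hi=150, C_lo=648.29, C_hi=1116.15.
(150−101)/(1116.15−648.29) × (899.77−648.29) + 101 = 49/467.86 × 251.48 + 101 ≈ 127.34 → 127.
Sub-indices: SO₂→113, O₃→88, PM2.5→190, CO→11, PM10→65, NO₂→127. Ranked high→low: 190, 127, 113, 88, 65, 11. Second-highest sub-index = 127.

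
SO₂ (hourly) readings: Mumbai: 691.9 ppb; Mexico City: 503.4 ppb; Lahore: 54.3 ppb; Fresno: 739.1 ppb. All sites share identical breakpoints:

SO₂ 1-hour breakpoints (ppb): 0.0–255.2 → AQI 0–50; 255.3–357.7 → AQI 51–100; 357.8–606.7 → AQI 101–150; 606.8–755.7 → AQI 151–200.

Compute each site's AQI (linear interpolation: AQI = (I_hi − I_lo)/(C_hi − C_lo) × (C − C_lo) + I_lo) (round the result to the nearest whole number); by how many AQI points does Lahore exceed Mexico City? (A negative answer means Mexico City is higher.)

-119

Mumbai: 691.9 lies in 606.8–755.7, so I_lo=151, I_hi=200, C_lo=606.8, C_hi=755.7.
(200−151)/(755.7−606.8) × (691.9−606.8) + 151 = 49/148.9 × 85.1 + 151 ≈ 179.00 → 179.
Mexico City: 503.4 ∈ [357.8, 606.7] ↔ index [101, 150].
101 + (503.4−357.8)·(150−101)/(606.7−357.8) = 101 + 145.6·49/248.9 ≈ 129.66, so AQI = 130.
Lahore: 54.3 ∈ [0.0, 255.2] ↔ index [0, 50].
0 + (54.3−0.0)·(50−0)/(255.2−0.0) = 0 + 54.3·50/255.2 ≈ 10.64, so AQI = 11.
Fresno: 739.1 lies in 606.8–755.7, so I_lo=151, I_hi=200, C_lo=606.8, C_hi=755.7.
(200−151)/(755.7−606.8) × (739.1−606.8) + 151 = 49/148.9 × 132.3 + 151 ≈ 194.54 → 195.
AQIs: Mumbai=179, Mexico City=130, Lahore=11, Fresno=195. Lahore (11) − Mexico City (130) = -119.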